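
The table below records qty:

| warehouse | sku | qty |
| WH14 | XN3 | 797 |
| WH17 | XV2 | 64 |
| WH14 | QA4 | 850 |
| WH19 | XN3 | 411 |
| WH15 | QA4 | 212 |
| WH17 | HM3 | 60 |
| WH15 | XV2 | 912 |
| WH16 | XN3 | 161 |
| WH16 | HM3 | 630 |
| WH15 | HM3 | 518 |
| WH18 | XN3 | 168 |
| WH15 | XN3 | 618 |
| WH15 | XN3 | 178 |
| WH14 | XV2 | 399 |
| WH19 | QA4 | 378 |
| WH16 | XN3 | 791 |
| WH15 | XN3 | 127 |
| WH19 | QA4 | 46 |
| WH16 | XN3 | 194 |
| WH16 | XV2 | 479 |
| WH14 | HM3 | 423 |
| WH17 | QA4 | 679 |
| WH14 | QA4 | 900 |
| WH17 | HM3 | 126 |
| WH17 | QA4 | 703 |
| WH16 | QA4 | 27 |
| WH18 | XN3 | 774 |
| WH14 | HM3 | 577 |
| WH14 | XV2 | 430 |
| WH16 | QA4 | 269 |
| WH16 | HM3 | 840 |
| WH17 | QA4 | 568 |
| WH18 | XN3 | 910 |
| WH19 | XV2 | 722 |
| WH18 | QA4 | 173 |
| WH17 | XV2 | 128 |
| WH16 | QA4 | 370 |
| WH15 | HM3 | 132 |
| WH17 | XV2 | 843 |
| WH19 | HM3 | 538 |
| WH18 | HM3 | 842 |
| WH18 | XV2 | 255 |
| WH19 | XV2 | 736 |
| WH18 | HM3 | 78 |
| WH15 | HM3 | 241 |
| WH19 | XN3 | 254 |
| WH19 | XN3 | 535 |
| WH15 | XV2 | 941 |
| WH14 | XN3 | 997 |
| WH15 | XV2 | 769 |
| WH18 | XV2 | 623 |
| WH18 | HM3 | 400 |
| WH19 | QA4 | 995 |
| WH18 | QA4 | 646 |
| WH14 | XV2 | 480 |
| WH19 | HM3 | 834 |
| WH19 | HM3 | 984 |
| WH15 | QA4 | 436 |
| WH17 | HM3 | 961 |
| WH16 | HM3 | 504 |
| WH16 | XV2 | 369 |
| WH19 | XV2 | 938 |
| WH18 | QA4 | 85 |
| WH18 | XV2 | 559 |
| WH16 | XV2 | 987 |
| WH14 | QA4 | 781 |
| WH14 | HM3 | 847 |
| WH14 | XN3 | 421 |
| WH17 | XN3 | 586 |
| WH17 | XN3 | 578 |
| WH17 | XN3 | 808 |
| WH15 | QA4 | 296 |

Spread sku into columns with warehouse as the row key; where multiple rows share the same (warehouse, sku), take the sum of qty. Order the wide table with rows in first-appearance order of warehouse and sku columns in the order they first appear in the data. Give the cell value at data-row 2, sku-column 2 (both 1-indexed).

1035

With rows in first-appearance order of warehouse, row 2 is warehouse=WH17. sku columns in first-appearance order: XN3, XV2, QA4, HM3; column 2 is XV2.
Long rows with warehouse=WH17, sku=XV2: 64 + 128 + 843 = 1035.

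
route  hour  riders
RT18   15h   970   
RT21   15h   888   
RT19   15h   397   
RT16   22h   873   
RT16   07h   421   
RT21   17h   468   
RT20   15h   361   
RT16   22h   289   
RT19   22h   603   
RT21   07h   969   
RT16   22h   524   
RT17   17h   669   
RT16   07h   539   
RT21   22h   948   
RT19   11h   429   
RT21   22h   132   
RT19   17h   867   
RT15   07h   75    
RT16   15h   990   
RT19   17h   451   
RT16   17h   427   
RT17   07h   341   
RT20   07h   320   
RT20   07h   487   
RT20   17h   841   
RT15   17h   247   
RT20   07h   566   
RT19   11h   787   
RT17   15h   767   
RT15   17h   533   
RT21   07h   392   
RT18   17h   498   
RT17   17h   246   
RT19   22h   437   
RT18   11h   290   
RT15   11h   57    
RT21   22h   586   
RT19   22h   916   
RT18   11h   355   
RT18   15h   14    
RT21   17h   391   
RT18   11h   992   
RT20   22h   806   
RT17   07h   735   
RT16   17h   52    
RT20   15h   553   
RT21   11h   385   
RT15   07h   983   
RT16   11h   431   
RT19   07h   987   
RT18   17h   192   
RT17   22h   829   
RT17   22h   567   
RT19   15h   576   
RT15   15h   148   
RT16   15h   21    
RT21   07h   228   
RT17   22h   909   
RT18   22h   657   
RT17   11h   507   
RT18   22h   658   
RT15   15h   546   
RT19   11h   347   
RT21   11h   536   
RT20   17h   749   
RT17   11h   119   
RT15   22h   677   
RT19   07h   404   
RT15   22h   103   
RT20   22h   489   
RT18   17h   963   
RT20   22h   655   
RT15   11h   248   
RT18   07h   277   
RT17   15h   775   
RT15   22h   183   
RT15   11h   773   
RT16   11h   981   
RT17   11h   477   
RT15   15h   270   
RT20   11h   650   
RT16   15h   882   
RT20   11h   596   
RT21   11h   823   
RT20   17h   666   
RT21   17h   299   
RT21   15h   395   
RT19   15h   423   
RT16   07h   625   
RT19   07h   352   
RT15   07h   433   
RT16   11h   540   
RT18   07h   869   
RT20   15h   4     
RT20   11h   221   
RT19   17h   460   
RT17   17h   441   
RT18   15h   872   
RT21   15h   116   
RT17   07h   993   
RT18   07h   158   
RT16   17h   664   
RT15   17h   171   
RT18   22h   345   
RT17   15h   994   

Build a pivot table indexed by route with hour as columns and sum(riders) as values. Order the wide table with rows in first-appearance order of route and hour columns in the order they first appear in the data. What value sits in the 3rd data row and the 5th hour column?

With rows in first-appearance order of route, row 3 is route=RT19. hour columns in first-appearance order: 15h, 22h, 07h, 17h, 11h; column 5 is 11h.
Long rows with route=RT19, hour=11h: 429 + 787 + 347 = 1563.

1563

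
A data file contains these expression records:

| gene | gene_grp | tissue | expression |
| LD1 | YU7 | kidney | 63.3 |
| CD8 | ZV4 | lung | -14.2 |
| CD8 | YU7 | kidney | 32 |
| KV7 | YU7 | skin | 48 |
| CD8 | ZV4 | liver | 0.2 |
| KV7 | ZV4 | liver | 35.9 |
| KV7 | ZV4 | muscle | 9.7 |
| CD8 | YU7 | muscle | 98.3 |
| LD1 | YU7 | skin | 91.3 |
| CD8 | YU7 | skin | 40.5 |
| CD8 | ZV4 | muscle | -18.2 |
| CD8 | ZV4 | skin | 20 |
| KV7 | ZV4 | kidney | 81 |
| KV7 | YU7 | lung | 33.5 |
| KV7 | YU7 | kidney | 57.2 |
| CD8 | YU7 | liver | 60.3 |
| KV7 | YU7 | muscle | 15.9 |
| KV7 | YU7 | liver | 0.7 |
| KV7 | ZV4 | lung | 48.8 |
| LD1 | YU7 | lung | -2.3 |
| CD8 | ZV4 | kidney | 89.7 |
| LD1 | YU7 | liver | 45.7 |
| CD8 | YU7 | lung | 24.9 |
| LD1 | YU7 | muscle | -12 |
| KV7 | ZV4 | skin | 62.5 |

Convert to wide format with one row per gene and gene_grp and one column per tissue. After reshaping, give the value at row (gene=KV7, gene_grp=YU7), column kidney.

Wide layout: rows indexed by gene and gene_grp, columns are the 5 distinct tissue values (kidney, lung, skin, liver, muscle).
Cell (gene=KV7, gene_grp=YU7, tissue=kidney) draws from the long row where gene=KV7, gene_grp=YU7 and tissue=kidney, which has expression=57.2.

57.2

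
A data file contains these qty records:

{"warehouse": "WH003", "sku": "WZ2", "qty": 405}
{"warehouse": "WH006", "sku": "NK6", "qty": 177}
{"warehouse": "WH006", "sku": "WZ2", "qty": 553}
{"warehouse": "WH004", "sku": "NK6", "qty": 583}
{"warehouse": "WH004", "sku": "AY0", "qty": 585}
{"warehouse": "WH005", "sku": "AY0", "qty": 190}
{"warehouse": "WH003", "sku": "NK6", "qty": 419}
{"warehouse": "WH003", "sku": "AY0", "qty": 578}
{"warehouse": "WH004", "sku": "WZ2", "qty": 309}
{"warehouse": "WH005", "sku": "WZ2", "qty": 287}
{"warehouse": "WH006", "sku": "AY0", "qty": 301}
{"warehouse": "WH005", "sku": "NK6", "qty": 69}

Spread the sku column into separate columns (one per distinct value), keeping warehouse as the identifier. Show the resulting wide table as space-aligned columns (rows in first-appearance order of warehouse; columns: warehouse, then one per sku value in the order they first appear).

Columns: warehouse plus the 3 distinct sku values (WZ2, NK6, AY0).
For example, row WH003 column WZ2 takes qty=405 from the long row (WH003, WZ2).

warehouse  WZ2  NK6  AY0
WH003      405  419  578
WH006      553  177  301
WH004      309  583  585
WH005      287  69   190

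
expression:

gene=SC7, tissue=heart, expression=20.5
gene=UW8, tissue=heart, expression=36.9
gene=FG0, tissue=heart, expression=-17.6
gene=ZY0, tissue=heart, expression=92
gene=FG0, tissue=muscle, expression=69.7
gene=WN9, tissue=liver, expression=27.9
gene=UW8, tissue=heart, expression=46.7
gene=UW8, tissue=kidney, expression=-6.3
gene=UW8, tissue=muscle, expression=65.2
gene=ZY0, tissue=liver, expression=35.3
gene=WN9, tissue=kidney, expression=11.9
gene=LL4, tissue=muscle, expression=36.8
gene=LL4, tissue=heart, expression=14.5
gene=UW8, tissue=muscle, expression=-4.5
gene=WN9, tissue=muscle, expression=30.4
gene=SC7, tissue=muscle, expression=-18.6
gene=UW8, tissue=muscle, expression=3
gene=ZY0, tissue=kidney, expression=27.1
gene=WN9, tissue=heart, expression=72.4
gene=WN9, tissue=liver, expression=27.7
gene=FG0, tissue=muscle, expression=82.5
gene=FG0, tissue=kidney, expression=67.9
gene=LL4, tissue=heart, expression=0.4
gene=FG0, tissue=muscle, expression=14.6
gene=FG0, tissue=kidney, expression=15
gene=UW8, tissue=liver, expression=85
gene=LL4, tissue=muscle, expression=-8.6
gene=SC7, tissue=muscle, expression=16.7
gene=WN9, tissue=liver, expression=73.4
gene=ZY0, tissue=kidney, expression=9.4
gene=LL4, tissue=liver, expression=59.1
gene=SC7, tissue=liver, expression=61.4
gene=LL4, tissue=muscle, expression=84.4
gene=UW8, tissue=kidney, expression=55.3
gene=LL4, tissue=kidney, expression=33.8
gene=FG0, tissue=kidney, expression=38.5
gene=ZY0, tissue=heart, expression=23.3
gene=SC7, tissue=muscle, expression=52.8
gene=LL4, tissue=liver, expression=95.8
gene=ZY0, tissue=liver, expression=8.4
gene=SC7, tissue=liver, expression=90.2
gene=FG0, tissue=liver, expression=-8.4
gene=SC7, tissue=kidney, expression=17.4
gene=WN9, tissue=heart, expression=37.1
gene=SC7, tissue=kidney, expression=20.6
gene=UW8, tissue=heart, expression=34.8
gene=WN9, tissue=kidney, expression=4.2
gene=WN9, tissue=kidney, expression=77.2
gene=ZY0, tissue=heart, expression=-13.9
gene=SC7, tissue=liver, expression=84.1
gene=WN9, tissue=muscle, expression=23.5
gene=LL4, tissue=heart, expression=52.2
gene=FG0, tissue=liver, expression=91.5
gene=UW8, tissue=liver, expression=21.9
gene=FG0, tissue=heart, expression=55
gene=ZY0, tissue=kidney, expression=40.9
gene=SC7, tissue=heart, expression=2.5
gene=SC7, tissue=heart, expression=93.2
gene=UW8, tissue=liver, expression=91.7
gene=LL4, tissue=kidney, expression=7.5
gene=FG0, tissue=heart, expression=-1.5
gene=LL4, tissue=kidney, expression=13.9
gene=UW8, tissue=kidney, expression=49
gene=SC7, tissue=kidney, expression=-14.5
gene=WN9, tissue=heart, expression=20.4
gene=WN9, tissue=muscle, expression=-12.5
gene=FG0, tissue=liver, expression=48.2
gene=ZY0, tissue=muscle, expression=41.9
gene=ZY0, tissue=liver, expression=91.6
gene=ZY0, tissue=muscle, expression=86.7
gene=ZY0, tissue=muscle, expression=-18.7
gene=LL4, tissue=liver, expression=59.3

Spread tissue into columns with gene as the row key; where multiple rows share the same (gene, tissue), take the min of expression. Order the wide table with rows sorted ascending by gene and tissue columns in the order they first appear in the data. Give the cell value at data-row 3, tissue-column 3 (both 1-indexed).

With rows sorted ascending by gene, row 3 is gene=SC7. tissue columns in first-appearance order: heart, muscle, liver, kidney; column 3 is liver.
Long rows with gene=SC7, tissue=liver: min(61.4, 90.2, 84.1) = 61.4.

61.4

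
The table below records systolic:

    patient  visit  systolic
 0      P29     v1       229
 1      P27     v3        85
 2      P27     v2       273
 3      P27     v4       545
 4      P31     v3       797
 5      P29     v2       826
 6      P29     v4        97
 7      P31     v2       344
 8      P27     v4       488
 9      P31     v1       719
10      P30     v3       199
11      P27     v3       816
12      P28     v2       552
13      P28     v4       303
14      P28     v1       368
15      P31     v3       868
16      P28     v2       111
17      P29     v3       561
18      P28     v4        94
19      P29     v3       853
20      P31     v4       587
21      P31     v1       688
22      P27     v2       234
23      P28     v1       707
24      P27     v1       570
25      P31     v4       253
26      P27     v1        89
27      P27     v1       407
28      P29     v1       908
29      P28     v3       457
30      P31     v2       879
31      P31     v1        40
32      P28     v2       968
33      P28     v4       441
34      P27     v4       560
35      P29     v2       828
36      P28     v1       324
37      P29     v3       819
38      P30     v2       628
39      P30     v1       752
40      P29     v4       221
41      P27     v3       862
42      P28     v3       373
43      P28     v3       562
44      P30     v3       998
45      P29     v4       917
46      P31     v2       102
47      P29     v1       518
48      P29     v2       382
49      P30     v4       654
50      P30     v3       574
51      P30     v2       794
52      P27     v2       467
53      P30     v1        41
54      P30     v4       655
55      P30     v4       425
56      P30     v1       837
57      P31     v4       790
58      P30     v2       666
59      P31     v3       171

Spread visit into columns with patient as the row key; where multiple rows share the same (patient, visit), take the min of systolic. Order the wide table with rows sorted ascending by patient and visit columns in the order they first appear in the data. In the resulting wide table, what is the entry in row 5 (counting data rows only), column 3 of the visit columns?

With rows sorted ascending by patient, row 5 is patient=P31. visit columns in first-appearance order: v1, v3, v2, v4; column 3 is v2.
Long rows with patient=P31, visit=v2: min(344, 879, 102) = 102.

102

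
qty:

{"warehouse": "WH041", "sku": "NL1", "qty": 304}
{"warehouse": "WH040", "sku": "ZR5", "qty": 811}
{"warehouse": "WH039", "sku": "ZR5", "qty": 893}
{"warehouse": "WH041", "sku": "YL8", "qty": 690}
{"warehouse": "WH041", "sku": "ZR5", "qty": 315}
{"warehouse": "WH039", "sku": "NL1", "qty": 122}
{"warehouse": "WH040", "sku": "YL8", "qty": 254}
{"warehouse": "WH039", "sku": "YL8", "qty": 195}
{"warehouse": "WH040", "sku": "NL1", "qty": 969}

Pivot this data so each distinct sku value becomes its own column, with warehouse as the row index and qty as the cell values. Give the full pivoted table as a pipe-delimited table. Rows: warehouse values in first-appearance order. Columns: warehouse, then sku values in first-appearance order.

Columns: warehouse plus the 3 distinct sku values (NL1, ZR5, YL8).
For example, row WH041 column NL1 takes qty=304 from the long row (WH041, NL1).

| warehouse | NL1 | ZR5 | YL8 |
| WH041 | 304 | 315 | 690 |
| WH040 | 969 | 811 | 254 |
| WH039 | 122 | 893 | 195 |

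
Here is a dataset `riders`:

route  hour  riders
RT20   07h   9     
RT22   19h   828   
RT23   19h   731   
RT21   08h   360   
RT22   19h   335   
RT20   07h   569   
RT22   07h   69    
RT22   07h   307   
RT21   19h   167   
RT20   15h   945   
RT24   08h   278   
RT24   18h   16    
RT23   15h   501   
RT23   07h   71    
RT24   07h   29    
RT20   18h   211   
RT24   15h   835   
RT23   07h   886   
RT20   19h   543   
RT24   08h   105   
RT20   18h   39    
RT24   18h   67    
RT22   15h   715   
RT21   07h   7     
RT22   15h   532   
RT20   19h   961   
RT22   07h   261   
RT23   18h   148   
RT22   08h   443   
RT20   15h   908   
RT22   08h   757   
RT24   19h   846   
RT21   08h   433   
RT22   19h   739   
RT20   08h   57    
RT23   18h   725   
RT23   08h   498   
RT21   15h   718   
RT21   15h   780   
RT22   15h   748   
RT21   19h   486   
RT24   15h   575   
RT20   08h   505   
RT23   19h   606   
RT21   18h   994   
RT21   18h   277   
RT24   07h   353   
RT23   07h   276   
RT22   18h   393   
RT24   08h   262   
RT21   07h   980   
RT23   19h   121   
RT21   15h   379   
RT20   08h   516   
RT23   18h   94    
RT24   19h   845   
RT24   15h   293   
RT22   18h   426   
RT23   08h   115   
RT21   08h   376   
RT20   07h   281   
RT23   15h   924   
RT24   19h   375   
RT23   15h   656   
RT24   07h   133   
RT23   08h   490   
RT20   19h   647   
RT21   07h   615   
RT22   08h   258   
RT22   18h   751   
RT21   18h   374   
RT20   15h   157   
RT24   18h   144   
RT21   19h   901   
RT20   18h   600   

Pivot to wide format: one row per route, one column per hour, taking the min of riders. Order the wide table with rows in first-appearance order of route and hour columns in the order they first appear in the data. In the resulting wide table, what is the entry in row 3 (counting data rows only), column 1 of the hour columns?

With rows in first-appearance order of route, row 3 is route=RT23. hour columns in first-appearance order: 07h, 19h, 08h, 15h, 18h; column 1 is 07h.
Long rows with route=RT23, hour=07h: min(71, 886, 276) = 71.

71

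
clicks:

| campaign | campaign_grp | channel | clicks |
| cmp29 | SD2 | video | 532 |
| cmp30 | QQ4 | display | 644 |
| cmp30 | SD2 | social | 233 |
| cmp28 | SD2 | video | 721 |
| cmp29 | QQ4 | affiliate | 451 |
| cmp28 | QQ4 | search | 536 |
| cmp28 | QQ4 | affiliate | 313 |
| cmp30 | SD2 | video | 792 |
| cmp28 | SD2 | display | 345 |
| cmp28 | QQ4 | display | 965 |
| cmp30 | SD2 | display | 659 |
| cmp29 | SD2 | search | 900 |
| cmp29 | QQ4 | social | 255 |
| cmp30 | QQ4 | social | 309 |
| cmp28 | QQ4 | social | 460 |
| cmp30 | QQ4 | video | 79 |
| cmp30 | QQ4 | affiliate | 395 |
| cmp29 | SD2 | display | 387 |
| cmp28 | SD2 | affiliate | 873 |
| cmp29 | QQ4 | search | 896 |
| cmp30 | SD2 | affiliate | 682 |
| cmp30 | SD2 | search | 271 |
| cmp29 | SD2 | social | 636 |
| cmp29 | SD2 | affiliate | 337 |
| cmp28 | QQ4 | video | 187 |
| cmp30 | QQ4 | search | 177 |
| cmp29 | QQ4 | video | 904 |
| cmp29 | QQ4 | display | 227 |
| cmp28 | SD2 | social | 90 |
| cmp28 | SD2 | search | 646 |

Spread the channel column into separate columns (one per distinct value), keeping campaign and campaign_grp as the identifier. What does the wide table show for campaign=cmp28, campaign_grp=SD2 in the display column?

Wide layout: rows indexed by campaign and campaign_grp, columns are the 5 distinct channel values (video, display, social, affiliate, search).
Cell (campaign=cmp28, campaign_grp=SD2, channel=display) draws from the long row where campaign=cmp28, campaign_grp=SD2 and channel=display, which has clicks=345.

345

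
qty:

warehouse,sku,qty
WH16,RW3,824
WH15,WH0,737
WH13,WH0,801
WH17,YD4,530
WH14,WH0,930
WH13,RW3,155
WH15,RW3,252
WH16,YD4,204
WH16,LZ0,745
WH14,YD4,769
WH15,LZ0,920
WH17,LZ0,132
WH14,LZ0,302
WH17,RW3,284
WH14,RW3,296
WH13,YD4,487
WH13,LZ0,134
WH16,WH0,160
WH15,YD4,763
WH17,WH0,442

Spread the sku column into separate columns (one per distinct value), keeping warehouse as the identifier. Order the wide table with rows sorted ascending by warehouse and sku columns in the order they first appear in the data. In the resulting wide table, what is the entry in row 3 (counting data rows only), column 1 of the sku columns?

With rows sorted ascending by warehouse, row 3 is warehouse=WH15. sku columns in first-appearance order: RW3, WH0, YD4, LZ0; column 1 is RW3.
Long rows with warehouse=WH15, sku=RW3: qty = 252.

252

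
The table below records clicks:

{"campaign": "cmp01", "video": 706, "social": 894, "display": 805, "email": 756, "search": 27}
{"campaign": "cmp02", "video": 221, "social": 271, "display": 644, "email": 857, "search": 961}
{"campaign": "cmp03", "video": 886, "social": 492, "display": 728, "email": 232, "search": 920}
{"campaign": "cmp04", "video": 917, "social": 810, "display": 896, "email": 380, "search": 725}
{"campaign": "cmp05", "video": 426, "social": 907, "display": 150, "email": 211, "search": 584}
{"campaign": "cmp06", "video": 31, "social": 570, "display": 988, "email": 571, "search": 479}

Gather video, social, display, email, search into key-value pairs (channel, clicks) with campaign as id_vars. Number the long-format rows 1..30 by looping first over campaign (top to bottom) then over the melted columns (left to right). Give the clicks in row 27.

570

30 rows total (6 × 5). Row 27: index ⌊(27-1)/5⌋ = 5 into campaign → cmp06; (27-1) mod 5 = 1 into the melted columns → social.
So row 27 is (cmp06, social, 570); clicks = 570.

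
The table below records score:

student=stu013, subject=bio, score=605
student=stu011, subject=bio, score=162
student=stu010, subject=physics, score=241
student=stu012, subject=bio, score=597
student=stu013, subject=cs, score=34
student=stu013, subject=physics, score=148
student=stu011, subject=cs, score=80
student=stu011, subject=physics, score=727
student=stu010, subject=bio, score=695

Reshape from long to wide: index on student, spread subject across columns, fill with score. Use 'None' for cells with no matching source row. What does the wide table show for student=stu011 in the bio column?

The long row with student=stu011, subject=bio has score=162.

162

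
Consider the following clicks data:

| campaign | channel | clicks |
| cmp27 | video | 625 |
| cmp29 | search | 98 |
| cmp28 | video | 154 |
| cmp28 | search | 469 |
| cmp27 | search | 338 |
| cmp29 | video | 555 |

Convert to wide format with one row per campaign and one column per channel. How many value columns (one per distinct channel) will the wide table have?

2

2 distinct channel values: video, search.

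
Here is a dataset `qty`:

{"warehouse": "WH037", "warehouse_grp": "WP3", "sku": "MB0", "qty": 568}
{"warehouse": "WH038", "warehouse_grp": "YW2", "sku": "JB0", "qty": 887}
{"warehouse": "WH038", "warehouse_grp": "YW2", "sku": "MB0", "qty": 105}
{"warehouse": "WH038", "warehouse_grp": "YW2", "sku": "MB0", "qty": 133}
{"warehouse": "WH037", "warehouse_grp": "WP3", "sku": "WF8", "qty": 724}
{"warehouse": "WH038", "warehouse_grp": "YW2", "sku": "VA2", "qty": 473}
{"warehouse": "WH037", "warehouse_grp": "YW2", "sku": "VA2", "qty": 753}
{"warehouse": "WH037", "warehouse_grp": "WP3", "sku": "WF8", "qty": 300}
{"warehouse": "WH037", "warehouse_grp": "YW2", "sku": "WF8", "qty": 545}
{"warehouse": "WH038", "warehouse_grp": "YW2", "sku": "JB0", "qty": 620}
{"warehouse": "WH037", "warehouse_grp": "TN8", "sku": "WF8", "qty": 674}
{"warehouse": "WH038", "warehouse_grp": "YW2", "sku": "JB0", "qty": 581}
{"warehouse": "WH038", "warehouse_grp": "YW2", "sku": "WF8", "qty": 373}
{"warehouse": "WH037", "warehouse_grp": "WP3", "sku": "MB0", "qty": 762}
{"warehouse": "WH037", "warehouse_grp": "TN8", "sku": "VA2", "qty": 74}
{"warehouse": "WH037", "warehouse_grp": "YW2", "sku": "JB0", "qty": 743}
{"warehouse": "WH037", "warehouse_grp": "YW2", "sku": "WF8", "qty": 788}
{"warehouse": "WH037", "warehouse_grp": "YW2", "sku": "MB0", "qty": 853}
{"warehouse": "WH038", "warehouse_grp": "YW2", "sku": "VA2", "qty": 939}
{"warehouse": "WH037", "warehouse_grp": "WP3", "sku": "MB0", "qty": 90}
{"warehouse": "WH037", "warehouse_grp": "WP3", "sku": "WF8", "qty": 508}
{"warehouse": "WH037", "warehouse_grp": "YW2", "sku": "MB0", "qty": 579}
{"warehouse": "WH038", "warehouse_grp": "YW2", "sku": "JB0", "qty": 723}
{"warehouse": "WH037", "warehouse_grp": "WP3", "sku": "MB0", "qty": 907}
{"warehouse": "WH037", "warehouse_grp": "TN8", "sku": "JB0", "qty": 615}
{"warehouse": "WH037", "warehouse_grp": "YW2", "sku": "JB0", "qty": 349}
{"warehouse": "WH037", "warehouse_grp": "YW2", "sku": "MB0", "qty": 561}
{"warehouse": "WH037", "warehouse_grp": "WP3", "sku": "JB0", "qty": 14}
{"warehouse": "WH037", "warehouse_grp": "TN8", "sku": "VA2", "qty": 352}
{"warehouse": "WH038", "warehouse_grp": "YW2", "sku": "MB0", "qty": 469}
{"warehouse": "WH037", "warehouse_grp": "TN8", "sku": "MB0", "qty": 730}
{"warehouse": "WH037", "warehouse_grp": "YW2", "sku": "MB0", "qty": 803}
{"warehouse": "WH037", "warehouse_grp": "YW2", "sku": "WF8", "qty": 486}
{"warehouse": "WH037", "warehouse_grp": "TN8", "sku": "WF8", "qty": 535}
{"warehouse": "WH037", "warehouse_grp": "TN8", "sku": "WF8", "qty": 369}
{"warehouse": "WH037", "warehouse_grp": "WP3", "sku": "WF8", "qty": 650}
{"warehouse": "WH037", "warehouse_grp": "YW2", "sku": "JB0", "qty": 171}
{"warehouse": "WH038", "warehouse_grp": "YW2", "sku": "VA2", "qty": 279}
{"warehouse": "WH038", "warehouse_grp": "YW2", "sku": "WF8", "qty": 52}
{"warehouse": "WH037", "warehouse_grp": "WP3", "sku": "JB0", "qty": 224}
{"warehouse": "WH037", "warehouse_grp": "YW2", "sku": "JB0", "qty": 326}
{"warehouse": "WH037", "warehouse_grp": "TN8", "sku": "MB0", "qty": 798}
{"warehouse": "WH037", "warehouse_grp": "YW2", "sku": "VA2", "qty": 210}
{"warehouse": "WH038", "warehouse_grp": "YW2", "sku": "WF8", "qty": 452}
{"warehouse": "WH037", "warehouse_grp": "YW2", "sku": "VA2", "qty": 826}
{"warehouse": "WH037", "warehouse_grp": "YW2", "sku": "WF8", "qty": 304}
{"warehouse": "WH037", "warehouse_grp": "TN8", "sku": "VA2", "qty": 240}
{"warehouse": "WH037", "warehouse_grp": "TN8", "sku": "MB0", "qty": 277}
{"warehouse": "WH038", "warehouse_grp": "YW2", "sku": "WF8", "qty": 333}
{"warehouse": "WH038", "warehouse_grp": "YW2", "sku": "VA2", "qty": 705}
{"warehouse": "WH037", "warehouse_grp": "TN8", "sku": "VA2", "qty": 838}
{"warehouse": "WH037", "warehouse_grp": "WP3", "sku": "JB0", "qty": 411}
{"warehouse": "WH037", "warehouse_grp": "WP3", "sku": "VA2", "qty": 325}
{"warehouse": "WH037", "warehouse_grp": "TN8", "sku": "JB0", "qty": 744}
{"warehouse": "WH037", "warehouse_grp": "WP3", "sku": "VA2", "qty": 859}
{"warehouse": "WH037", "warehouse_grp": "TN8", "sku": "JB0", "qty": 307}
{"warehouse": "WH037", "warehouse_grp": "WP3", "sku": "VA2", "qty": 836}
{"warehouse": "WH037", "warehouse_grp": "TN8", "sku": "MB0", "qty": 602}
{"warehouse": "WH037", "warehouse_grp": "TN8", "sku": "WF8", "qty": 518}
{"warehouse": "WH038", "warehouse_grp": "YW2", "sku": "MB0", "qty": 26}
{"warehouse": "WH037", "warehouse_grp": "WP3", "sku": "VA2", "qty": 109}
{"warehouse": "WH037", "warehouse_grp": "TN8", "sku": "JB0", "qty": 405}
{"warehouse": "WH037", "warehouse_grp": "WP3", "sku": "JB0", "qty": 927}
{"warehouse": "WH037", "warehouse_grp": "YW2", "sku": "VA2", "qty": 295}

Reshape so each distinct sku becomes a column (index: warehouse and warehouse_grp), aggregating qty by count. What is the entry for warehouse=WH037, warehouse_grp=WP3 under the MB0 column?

4

Rows with warehouse=WH037, warehouse_grp=WP3 and sku=MB0: qty values are 568, 762, 90, 907.
4 rows match — count = 4.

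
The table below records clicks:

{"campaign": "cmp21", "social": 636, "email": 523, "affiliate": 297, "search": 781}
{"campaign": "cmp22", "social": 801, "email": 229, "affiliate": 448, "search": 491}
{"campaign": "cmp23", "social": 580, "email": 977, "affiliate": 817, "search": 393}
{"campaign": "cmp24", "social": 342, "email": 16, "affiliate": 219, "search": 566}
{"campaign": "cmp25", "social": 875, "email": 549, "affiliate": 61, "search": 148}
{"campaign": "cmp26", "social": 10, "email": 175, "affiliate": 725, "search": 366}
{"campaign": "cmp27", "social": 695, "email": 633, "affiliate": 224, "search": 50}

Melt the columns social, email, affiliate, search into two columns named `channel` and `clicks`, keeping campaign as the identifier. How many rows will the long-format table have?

7 campaign values × 4 melted columns = 28 rows.

28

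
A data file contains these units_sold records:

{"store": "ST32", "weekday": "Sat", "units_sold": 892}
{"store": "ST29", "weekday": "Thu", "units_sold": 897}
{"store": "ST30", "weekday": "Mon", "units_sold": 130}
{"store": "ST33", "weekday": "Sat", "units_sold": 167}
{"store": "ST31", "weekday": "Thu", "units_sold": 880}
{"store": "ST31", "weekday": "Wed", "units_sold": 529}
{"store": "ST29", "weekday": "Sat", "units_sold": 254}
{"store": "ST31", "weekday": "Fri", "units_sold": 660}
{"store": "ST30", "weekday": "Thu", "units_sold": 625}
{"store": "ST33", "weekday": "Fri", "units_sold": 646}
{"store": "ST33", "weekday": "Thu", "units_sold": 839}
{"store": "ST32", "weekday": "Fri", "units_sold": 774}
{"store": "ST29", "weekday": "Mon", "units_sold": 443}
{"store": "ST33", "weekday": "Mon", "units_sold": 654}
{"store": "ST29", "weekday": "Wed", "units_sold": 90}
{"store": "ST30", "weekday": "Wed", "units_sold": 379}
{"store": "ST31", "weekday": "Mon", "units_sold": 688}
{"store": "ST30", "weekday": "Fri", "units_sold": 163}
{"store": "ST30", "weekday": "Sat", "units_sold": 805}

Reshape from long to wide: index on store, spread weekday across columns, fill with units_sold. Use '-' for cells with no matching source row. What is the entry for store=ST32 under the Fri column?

The long row with store=ST32, weekday=Fri has units_sold=774.

774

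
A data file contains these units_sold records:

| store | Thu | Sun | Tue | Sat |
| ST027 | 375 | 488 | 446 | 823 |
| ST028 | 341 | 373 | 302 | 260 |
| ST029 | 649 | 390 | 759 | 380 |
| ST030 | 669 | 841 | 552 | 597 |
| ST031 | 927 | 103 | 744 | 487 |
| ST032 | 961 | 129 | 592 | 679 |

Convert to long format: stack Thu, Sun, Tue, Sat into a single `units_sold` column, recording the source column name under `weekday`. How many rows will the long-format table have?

24

6 store values × 4 melted columns = 24 rows.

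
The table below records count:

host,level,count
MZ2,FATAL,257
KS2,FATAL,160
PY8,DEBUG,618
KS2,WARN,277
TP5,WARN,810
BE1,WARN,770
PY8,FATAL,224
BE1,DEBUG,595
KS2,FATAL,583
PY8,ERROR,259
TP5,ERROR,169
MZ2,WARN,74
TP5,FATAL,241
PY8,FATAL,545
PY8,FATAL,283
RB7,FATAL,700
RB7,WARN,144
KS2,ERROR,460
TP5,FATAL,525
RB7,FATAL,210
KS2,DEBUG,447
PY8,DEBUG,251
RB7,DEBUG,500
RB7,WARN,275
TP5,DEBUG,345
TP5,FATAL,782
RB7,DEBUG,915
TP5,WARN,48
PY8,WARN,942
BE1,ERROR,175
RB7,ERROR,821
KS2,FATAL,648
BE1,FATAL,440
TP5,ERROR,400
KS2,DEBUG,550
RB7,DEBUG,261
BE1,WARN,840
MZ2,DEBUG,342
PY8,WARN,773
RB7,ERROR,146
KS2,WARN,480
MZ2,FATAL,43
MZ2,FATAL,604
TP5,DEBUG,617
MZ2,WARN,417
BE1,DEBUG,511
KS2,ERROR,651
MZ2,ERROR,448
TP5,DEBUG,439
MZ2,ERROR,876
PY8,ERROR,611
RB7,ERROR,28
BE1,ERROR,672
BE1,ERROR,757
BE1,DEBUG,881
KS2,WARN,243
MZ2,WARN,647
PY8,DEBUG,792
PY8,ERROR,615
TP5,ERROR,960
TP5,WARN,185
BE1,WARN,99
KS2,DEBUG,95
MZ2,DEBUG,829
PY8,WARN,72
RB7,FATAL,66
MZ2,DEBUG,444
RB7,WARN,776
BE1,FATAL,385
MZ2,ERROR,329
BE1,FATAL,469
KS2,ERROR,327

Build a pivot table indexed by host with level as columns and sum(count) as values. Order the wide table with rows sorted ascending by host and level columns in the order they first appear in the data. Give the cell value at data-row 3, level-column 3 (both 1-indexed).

With rows sorted ascending by host, row 3 is host=MZ2. level columns in first-appearance order: FATAL, DEBUG, WARN, ERROR; column 3 is WARN.
Long rows with host=MZ2, level=WARN: 74 + 417 + 647 = 1138.

1138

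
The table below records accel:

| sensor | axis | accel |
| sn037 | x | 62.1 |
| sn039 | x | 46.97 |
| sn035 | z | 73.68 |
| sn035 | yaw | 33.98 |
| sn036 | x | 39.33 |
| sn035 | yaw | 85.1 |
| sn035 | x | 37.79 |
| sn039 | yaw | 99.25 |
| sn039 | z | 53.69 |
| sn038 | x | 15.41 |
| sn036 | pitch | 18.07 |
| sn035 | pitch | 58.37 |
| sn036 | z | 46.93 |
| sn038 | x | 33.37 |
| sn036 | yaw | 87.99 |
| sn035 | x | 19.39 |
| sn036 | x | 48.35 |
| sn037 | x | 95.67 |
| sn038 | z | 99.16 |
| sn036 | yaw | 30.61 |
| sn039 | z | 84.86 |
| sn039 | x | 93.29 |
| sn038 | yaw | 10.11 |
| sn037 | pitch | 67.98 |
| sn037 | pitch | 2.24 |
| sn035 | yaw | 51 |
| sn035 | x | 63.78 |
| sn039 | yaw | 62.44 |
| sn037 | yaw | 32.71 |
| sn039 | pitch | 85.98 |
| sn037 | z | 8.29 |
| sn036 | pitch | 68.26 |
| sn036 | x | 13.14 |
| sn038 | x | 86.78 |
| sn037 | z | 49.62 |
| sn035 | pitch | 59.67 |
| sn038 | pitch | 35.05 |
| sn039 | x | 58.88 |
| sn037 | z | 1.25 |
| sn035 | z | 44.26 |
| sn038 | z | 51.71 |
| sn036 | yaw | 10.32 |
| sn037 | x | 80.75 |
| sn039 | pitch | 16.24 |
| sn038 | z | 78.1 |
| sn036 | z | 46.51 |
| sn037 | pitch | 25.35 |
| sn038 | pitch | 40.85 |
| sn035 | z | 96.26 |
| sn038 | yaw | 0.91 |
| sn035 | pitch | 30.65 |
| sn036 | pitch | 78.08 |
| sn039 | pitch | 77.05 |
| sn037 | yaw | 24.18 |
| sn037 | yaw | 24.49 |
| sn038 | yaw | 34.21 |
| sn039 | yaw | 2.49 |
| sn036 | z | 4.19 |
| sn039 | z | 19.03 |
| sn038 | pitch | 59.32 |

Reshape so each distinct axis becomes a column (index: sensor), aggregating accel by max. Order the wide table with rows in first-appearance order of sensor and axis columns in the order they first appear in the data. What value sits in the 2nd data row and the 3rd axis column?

With rows in first-appearance order of sensor, row 2 is sensor=sn039. axis columns in first-appearance order: x, z, yaw, pitch; column 3 is yaw.
Long rows with sensor=sn039, axis=yaw: max(99.25, 62.44, 2.49) = 99.25.

99.25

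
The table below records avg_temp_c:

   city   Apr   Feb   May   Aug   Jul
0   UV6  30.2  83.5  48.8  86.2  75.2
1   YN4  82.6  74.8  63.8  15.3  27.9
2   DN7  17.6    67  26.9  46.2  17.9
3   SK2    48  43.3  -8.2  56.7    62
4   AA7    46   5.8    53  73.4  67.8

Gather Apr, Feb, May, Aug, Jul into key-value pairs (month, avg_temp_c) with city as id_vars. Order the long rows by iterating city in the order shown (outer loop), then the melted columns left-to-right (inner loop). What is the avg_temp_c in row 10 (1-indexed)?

25 rows total (5 × 5). Row 10: index ⌊(10-1)/5⌋ = 1 into city → YN4; (10-1) mod 5 = 4 into the melted columns → Jul.
So row 10 is (YN4, Jul, 27.9); avg_temp_c = 27.9.

27.9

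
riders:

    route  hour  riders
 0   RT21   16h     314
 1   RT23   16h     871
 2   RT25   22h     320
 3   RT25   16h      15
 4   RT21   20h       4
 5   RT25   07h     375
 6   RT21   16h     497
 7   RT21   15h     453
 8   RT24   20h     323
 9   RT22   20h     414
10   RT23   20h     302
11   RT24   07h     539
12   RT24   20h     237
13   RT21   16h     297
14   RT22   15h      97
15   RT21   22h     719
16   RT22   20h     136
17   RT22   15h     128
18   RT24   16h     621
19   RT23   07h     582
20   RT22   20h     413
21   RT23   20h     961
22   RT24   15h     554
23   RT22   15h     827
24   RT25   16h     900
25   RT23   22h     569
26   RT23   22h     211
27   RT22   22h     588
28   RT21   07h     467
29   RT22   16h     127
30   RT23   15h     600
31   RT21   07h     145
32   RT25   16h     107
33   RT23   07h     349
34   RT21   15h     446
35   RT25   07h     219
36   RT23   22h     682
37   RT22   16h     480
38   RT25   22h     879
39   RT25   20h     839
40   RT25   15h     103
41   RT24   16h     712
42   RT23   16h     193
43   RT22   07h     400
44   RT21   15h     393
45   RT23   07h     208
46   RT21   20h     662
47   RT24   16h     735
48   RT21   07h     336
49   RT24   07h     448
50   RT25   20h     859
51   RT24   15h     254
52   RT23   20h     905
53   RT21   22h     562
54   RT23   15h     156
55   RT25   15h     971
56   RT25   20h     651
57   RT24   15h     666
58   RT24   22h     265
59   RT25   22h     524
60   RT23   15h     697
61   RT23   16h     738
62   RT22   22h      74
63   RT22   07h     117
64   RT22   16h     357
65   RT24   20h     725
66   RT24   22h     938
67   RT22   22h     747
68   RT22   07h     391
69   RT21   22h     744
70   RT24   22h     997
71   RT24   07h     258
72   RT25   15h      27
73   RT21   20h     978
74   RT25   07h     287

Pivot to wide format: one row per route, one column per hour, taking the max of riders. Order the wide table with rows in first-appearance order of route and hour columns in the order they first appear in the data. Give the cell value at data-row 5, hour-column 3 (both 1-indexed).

With rows in first-appearance order of route, row 5 is route=RT22. hour columns in first-appearance order: 16h, 22h, 20h, 07h, 15h; column 3 is 20h.
Long rows with route=RT22, hour=20h: max(414, 136, 413) = 414.

414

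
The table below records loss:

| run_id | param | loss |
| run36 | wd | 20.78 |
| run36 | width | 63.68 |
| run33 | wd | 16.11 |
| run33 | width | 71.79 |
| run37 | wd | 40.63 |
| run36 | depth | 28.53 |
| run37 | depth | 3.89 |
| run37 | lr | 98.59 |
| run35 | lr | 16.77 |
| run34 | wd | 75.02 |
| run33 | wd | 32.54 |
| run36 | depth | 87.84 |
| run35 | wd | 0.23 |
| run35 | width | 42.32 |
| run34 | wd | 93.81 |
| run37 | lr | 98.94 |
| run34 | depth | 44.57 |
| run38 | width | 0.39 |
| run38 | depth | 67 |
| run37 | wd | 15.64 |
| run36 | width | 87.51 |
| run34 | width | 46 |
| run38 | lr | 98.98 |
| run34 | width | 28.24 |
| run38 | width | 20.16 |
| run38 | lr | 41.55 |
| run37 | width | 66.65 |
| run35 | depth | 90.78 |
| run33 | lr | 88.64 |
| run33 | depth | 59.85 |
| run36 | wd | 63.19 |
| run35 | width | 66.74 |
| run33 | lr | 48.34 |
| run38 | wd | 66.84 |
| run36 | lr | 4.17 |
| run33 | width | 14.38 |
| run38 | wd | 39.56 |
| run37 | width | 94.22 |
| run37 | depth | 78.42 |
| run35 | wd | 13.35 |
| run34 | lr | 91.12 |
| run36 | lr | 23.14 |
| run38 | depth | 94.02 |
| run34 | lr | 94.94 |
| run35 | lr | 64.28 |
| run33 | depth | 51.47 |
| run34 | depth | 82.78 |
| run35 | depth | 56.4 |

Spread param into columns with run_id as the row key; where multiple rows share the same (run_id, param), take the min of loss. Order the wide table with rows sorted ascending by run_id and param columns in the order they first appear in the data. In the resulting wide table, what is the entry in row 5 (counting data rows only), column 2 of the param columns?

66.65

With rows sorted ascending by run_id, row 5 is run_id=run37. param columns in first-appearance order: wd, width, depth, lr; column 2 is width.
Long rows with run_id=run37, param=width: min(66.65, 94.22) = 66.65.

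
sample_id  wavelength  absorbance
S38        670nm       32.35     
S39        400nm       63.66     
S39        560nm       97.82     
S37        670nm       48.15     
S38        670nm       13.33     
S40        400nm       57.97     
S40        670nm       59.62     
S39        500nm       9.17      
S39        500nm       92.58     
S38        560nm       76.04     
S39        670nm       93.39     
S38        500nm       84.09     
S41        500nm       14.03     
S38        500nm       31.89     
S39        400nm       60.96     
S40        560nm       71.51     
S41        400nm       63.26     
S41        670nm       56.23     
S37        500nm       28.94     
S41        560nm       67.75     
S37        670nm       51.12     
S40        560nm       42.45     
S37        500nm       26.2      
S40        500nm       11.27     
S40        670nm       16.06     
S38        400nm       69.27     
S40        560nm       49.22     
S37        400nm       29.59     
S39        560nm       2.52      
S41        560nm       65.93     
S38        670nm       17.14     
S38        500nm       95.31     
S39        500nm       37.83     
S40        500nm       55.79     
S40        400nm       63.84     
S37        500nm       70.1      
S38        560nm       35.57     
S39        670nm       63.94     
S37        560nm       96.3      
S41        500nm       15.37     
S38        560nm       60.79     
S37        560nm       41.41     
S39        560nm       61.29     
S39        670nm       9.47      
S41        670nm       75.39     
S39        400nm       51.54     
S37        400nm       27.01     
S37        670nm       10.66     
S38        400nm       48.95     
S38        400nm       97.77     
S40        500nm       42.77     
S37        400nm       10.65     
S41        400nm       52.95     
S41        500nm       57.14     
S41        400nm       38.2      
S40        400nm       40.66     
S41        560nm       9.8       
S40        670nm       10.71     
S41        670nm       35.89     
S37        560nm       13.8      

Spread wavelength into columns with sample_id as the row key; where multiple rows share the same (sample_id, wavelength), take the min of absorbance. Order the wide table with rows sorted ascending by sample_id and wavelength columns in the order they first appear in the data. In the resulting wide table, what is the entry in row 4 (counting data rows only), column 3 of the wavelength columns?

42.45

With rows sorted ascending by sample_id, row 4 is sample_id=S40. wavelength columns in first-appearance order: 670nm, 400nm, 560nm, 500nm; column 3 is 560nm.
Long rows with sample_id=S40, wavelength=560nm: min(71.51, 42.45, 49.22) = 42.45.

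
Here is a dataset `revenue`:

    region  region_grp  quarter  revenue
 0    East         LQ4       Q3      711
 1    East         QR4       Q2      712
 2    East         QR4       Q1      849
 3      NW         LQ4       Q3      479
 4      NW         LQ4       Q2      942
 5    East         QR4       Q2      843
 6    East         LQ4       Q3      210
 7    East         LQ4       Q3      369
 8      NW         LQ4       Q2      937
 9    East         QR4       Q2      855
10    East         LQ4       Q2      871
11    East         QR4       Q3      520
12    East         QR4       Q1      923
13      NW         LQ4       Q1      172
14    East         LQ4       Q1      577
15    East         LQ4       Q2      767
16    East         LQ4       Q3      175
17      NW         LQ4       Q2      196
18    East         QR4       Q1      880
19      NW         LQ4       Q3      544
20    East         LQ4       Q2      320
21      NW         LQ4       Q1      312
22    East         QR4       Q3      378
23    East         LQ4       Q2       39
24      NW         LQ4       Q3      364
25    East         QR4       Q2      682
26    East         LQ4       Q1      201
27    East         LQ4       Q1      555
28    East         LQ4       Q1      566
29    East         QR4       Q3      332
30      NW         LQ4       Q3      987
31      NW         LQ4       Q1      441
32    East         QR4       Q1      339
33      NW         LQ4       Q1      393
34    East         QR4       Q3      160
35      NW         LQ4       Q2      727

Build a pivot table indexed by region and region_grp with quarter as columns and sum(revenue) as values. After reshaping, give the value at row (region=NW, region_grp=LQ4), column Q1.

Rows with region=NW, region_grp=LQ4 and quarter=Q1: revenue values are 172, 312, 441, 393.
172 + 312 + 441 + 393 = 1318.

1318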